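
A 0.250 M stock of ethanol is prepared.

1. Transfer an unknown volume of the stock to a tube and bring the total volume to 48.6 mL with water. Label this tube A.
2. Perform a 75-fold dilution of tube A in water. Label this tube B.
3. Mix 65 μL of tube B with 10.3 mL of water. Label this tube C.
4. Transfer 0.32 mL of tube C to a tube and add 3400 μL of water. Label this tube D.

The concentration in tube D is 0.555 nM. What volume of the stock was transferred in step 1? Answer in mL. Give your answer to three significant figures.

0.0150 mL

Step 1: v brought to 48.6 mL → factor = 48.6 mL/v
Step 2: 75-fold → factor 75
Step 3: 65 μL + 10.3 mL = 10365 μL total → factor 10365/65 = 159.46
Step 4: 0.32 mL + 3400 μL = 3.72 mL total → factor 3.72/0.32 = 11.625
Product of known-step factors = 1.3903 × 10^5
Overall factor = 0.250 M / (0.555 nM) = 4.5045 × 10^8
Step-1 factor = 4.5045 × 10^8 / 1.3903 × 10^5 = 3239.9
v = 48.6 mL / 3239.9 = 0.0150 mL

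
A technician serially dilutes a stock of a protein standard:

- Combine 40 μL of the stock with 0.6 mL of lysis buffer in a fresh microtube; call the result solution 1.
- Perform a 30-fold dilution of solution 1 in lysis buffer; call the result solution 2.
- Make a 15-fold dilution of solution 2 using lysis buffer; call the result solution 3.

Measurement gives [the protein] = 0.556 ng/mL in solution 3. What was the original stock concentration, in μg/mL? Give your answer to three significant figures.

Step 1: 40 μL + 0.6 mL = 640 μL total → factor 640/40 = 16
Step 2: 30-fold → factor 30
Step 3: 15-fold → factor 15
Overall dilution factor = 16 × 30 × 15 = 7200
Stock = 0.556 ng/mL × 7200 = 4003 ng/mL = 4.00 μg/mL

4.00 μg/mL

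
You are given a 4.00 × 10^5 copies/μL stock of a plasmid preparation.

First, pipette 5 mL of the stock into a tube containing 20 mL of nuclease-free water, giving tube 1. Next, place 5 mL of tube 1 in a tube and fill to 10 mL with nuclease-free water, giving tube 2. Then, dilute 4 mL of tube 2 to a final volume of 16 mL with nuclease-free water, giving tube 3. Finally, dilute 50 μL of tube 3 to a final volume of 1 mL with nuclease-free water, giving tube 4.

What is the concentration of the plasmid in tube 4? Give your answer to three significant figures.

500 copies/μL

Step 1: 5 mL + 20 mL = 25 mL total → factor 25/5 = 5
Step 2: 5 mL brought to 10 mL → factor 10/5 = 2
Step 3: 4 mL brought to 16 mL → factor 16/4 = 4
Step 4: 50 μL brought to 1 mL → factor 1000/50 = 20
Overall dilution factor = 5 × 2 × 4 × 20 = 800
Final = 4.00 × 10^5 copies/μL / 800 = 500 copies/μL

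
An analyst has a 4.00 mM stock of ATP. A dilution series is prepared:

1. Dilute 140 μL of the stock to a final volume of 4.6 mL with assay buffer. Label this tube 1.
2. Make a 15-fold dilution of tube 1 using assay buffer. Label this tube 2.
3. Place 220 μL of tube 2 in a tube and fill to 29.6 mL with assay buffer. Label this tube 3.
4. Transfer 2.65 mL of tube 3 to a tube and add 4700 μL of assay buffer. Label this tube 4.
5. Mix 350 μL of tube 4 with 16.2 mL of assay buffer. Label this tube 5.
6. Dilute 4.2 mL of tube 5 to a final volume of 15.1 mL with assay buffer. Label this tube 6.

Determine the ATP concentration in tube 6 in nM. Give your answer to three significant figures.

0.128 nM

Step 1: 140 μL brought to 4.6 mL → factor 4600/140 = 32.857
Step 2: 15-fold → factor 15
Step 3: 220 μL brought to 29.6 mL → factor 29600/220 = 134.55
Step 4: 2.65 mL + 4700 μL = 7.35 mL total → factor 7.35/2.65 = 2.7736
Step 5: 350 μL + 16.2 mL = 16550 μL total → factor 16550/350 = 47.286
Step 6: 4.2 mL brought to 15.1 mL → factor 15.1/4.2 = 3.5952
Overall dilution factor = 32.857 × 15 × 134.55 × 2.7736 × 47.286 × 3.5952 = 3.1267 × 10^7
Final = 4.00 mM / 3.1267 × 10^7 = 1.279 × 10^-7 mM = 0.128 nM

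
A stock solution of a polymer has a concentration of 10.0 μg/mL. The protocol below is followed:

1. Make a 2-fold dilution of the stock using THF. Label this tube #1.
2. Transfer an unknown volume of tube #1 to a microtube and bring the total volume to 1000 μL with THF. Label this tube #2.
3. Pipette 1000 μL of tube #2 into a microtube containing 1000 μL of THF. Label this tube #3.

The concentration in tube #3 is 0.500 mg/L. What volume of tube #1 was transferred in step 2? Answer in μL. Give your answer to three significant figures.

200 μL

Step 1: 2-fold → factor 2
Step 2: v brought to 1000 μL → factor = 1000 μL/v
Step 3: 1000 μL + 1000 μL = 2000 μL total → factor 2000/1000 = 2
Product of known-step factors = 4
Overall factor = 10.0 μg/mL / (0.500 mg/L) = 20
Step-2 factor = 20 / 4 = 5
v = 1000 μL / 5 = 200 μL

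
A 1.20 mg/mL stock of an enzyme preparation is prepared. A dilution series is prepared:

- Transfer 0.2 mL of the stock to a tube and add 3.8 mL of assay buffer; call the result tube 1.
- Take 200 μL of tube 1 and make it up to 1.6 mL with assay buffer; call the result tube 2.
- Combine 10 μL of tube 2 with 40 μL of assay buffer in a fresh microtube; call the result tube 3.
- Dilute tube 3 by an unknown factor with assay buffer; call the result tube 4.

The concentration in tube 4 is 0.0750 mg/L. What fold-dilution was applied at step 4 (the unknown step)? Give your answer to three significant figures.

Step 1: 0.2 mL + 3.8 mL = 4 mL total → factor 4/0.2 = 20
Step 2: 200 μL brought to 1.6 mL → factor 1600/200 = 8
Step 3: 10 μL + 40 μL = 50 μL total → factor 50/10 = 5
Step 4: unknown factor x
Product of known-step factors = 800
Overall factor = 1.20 mg/mL / (0.0750 mg/L) = 16000
x = 16000 / 800 = 20.0

20.0-fold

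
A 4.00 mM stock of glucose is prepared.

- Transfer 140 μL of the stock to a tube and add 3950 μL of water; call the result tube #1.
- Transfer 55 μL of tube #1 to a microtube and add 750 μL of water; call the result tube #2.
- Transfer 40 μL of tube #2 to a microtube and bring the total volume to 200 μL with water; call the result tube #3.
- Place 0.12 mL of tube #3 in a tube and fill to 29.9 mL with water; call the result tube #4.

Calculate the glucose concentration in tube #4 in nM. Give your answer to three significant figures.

Step 1: 140 μL + 3950 μL = 4090 μL total → factor 4090/140 = 29.214
Step 2: 55 μL + 750 μL = 805 μL total → factor 805/55 = 14.636
Step 3: 40 μL brought to 200 μL → factor 200/40 = 5
Step 4: 0.12 mL brought to 29.9 mL → factor 29.9/0.12 = 249.17
Dilution factor through tube #4 = 29.214 × 14.636 × 5 × 249.17 = 5.3271 × 10^5
[tube #4] = 4.00 mM / 5.3271 × 10^5 = 7.509 × 10^-6 mM = 7.51 nM

7.51 nM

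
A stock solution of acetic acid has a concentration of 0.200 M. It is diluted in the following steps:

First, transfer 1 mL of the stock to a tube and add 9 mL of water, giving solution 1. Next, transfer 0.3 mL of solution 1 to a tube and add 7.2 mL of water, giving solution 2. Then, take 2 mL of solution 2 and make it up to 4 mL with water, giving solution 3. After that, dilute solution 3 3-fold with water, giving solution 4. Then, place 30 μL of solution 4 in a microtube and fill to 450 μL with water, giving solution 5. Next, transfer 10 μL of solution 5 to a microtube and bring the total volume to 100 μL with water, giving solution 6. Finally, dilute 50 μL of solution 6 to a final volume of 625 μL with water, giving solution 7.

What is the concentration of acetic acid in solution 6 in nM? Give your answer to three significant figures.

Step 1: 1 mL + 9 mL = 10 mL total → factor 10/1 = 10
Step 2: 0.3 mL + 7.2 mL = 7.5 mL total → factor 7.5/0.3 = 25
Step 3: 2 mL brought to 4 mL → factor 4/2 = 2
Step 4: 3-fold → factor 3
Step 5: 30 μL brought to 450 μL → factor 450/30 = 15
Step 6: 10 μL brought to 100 μL → factor 100/10 = 10
Dilution factor through solution 6 = 10 × 25 × 2 × 3 × 15 × 10 = 2.25 × 10^5
[solution 6] = 0.200 M / 2.25 × 10^5 = 8.889 × 10^-7 M = 889 nM

889 nM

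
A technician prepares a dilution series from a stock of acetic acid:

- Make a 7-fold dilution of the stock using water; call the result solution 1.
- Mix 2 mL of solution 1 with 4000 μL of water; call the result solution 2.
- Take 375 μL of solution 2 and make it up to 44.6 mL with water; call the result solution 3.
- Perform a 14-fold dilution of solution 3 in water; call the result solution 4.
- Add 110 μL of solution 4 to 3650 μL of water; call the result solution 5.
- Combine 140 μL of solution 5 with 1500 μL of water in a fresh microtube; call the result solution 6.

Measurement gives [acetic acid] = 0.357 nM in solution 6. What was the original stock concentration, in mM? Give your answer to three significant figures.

5.00 mM

Step 1: 7-fold → factor 7
Step 2: 2 mL + 4000 μL = 6 mL total → factor 6/2 = 3
Step 3: 375 μL brought to 44.6 mL → factor 44600/375 = 118.93
Step 4: 14-fold → factor 14
Step 5: 110 μL + 3650 μL = 3760 μL total → factor 3760/110 = 34.182
Step 6: 140 μL + 1500 μL = 1640 μL total → factor 1640/140 = 11.714
Overall dilution factor = 7 × 3 × 118.93 × 14 × 34.182 × 11.714 = 1.4001 × 10^7
Stock = 0.357 nM × 1.4001 × 10^7 = 4.998 × 10^6 nM = 5.00 mM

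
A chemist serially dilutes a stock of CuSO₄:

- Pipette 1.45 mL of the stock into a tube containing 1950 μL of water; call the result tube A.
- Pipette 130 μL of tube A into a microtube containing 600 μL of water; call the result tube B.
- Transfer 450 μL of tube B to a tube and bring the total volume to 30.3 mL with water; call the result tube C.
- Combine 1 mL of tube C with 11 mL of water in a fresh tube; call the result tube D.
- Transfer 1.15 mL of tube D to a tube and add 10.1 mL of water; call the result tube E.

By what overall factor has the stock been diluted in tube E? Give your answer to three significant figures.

Step 1: 1.45 mL + 1950 μL = 3.4 mL total → factor 3.4/1.45 = 2.3448
Step 2: 130 μL + 600 μL = 730 μL total → factor 730/130 = 5.6154
Step 3: 450 μL brought to 30.3 mL → factor 30300/450 = 67.333
Step 4: 1 mL + 11 mL = 12 mL total → factor 12/1 = 12
Step 5: 1.15 mL + 10.1 mL = 11.25 mL total → factor 11.25/1.15 = 9.7826
Overall dilution factor = 2.3448 × 5.6154 × 67.333 × 12 × 9.7826 = 1.0408 × 10^5

1.04 × 10^5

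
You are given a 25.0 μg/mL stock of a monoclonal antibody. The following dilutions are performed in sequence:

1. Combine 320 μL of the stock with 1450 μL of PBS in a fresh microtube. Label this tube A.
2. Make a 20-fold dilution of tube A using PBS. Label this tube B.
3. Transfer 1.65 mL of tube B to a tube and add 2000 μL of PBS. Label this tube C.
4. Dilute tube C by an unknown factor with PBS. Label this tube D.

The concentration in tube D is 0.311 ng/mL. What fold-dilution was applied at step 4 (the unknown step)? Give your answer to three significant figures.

328-fold

Step 1: 320 μL + 1450 μL = 1770 μL total → factor 1770/320 = 5.5312
Step 2: 20-fold → factor 20
Step 3: 1.65 mL + 2000 μL = 3.65 mL total → factor 3.65/1.65 = 2.2121
Step 4: unknown factor x
Product of known-step factors = 244.72
Overall factor = 25.0 μg/mL / (0.311 ng/mL) = 80386
x = 80386 / 244.72 = 328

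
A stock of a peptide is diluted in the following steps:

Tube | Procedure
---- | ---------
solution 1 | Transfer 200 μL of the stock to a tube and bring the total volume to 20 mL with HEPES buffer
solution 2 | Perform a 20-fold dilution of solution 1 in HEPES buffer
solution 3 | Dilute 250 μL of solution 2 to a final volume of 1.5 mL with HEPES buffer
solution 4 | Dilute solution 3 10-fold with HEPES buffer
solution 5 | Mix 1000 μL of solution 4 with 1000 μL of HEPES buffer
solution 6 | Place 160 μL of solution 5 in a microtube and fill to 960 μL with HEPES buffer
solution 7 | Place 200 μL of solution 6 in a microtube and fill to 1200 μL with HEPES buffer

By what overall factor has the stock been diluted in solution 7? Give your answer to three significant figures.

8.64 × 10^6

Step 1: 200 μL brought to 20 mL → factor 20000/200 = 100
Step 2: 20-fold → factor 20
Step 3: 250 μL brought to 1.5 mL → factor 1500/250 = 6
Step 4: 10-fold → factor 10
Step 5: 1000 μL + 1000 μL = 2000 μL total → factor 2000/1000 = 2
Step 6: 160 μL brought to 960 μL → factor 960/160 = 6
Step 7: 200 μL brought to 1200 μL → factor 1200/200 = 6
Overall dilution factor = 100 × 20 × 6 × 10 × 2 × 6 × 6 = 8.64 × 10^6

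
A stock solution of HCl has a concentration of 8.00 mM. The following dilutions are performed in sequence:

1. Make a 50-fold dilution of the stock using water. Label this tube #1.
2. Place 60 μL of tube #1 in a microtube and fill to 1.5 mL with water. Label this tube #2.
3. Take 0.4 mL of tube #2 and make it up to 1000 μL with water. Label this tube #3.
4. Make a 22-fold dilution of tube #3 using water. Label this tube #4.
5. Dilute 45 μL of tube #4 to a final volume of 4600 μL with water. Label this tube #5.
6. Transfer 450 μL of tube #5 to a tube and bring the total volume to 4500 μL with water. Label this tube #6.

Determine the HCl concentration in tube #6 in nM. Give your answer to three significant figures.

Step 1: 50-fold → factor 50
Step 2: 60 μL brought to 1.5 mL → factor 1500/60 = 25
Step 3: 0.4 mL brought to 1000 μL → factor 1/0.4 = 2.5
Step 4: 22-fold → factor 22
Step 5: 45 μL brought to 4600 μL → factor 4600/45 = 102.22
Step 6: 450 μL brought to 4500 μL → factor 4500/450 = 10
Overall dilution factor = 50 × 25 × 2.5 × 22 × 102.22 × 10 = 7.0278 × 10^7
Final = 8.00 mM / 7.0278 × 10^7 = 1.138 × 10^-7 mM = 0.114 nM

0.114 nM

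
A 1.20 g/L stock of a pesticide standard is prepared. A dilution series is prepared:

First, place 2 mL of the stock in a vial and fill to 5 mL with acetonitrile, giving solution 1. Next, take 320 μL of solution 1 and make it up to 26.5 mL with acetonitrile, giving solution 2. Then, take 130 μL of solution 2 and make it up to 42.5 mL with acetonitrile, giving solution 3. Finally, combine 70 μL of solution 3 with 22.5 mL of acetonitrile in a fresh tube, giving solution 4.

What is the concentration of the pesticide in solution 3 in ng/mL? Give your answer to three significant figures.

Step 1: 2 mL brought to 5 mL → factor 5/2 = 2.5
Step 2: 320 μL brought to 26.5 mL → factor 26500/320 = 82.812
Step 3: 130 μL brought to 42.5 mL → factor 42500/130 = 326.92
Dilution factor through solution 3 = 2.5 × 82.812 × 326.92 = 67683
[solution 3] = 1.20 g/L / 67683 = 1.773 × 10^-5 g/L = 17.7 ng/mL

17.7 ng/mL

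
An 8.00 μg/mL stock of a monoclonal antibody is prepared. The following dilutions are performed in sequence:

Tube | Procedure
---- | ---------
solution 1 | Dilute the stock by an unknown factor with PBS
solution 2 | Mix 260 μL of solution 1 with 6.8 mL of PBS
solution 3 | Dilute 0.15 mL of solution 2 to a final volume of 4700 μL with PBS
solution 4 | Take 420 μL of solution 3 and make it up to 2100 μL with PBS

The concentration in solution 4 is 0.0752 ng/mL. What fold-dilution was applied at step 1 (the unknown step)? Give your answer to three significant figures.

Step 1: unknown factor x
Step 2: 260 μL + 6.8 mL = 7060 μL total → factor 7060/260 = 27.154
Step 3: 0.15 mL brought to 4700 μL → factor 4.7/0.15 = 31.333
Step 4: 420 μL brought to 2100 μL → factor 2100/420 = 5
Product of known-step factors = 4254.1
Overall factor = 8.00 μg/mL / (0.0752 ng/mL) = 1.0638 × 10^5
x = 1.0638 × 10^5 / 4254.1 = 25.0

25.0-fold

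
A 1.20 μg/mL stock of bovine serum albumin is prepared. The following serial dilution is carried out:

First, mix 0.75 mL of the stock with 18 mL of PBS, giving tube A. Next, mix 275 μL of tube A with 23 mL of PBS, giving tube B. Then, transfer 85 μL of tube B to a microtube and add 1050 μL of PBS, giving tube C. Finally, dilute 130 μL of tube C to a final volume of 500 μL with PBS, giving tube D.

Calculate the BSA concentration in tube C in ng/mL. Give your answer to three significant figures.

Step 1: 0.75 mL + 18 mL = 18.75 mL total → factor 18.75/0.75 = 25
Step 2: 275 μL + 23 mL = 23275 μL total → factor 23275/275 = 84.636
Step 3: 85 μL + 1050 μL = 1135 μL total → factor 1135/85 = 13.353
Dilution factor through tube C = 25 × 84.636 × 13.353 = 28254
[tube C] = 1.20 μg/mL / 28254 = 4.247 × 10^-5 μg/mL = 0.0425 ng/mL

0.0425 ng/mL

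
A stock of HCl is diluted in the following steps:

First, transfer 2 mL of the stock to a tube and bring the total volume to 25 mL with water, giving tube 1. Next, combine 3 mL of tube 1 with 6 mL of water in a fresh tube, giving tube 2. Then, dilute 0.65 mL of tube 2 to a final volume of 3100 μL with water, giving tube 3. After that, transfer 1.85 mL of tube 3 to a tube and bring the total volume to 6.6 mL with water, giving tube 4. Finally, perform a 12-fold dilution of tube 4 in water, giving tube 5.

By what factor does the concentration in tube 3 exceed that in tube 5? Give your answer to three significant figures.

42.8

Step 1: 2 mL brought to 25 mL → factor 25/2 = 12.5
Step 2: 3 mL + 6 mL = 9 mL total → factor 9/3 = 3
Step 3: 0.65 mL brought to 3100 μL → factor 3.1/0.65 = 4.7692
Step 4: 1.85 mL brought to 6.6 mL → factor 6.6/1.85 = 3.5676
Step 5: 12-fold → factor 12
Dilution factor to tube 3 = 178.85; to tube 5 = 7656.5
[tube 3]/[tube 5] = (factor to tube 5)/(factor to tube 3) = 7656.5/178.85 = 42.8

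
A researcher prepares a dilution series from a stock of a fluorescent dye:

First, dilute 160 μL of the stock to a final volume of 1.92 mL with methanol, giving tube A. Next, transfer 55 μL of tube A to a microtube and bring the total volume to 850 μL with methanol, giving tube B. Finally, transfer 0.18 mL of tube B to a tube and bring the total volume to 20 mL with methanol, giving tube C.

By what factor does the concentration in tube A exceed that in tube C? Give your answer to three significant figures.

Step 1: 160 μL brought to 1.92 mL → factor 1920/160 = 12
Step 2: 55 μL brought to 850 μL → factor 850/55 = 15.455
Step 3: 0.18 mL brought to 20 mL → factor 20/0.18 = 111.11
Dilution factor to tube A = 12; to tube C = 20606
[tube A]/[tube C] = (factor to tube C)/(factor to tube A) = 20606/12 = 1.72 × 10^3

1.72 × 10^3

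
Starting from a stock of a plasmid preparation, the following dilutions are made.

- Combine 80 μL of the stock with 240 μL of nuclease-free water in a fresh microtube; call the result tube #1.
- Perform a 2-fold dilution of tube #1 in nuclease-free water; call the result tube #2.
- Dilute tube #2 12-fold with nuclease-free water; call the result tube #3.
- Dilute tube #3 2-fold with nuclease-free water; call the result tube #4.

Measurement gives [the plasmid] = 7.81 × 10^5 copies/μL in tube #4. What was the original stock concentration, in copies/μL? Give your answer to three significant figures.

1.50 × 10^8 copies/μL

Step 1: 80 μL + 240 μL = 320 μL total → factor 320/80 = 4
Step 2: 2-fold → factor 2
Step 3: 12-fold → factor 12
Step 4: 2-fold → factor 2
Overall dilution factor = 4 × 2 × 12 × 2 = 192
Stock = 7.81 × 10^5 copies/μL × 192 = 1.50 × 10^8 copies/μL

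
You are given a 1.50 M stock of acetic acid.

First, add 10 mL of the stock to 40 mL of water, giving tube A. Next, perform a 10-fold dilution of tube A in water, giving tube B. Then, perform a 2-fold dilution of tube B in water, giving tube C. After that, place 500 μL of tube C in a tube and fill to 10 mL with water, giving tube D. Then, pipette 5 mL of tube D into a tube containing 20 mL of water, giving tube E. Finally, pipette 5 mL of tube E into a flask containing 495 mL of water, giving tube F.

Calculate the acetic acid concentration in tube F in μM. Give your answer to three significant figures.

Step 1: 10 mL + 40 mL = 50 mL total → factor 50/10 = 5
Step 2: 10-fold → factor 10
Step 3: 2-fold → factor 2
Step 4: 500 μL brought to 10 mL → factor 10000/500 = 20
Step 5: 5 mL + 20 mL = 25 mL total → factor 25/5 = 5
Step 6: 5 mL + 495 mL = 500 mL total → factor 500/5 = 100
Dilution factor through tube F = 5 × 10 × 2 × 20 × 5 × 100 = 1 × 10^6
[tube F] = 1.50 M / 1 × 10^6 = 1.500 × 10^-6 M = 1.50 μM

1.50 μM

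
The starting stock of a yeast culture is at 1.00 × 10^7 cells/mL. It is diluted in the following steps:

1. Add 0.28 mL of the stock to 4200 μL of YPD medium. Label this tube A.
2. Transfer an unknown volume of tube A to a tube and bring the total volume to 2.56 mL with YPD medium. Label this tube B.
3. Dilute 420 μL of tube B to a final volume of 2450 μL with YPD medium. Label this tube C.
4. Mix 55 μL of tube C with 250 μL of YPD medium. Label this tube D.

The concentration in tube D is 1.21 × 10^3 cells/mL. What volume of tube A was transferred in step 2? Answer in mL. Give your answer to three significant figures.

Step 1: 0.28 mL + 4200 μL = 4.48 mL total → factor 4.48/0.28 = 16
Step 2: v brought to 2.56 mL → factor = 2.56 mL/v
Step 3: 420 μL brought to 2450 μL → factor 2450/420 = 5.8333
Step 4: 55 μL + 250 μL = 305 μL total → factor 305/55 = 5.5455
Product of known-step factors = 517.58
Overall factor = 1.00 × 10^7 cells/mL / (1.21 × 10^3 cells/mL) = 8264.5
Step-2 factor = 8264.5 / 517.58 = 15.968
v = 2.56 mL / 15.968 = 0.160 mL

0.160 mL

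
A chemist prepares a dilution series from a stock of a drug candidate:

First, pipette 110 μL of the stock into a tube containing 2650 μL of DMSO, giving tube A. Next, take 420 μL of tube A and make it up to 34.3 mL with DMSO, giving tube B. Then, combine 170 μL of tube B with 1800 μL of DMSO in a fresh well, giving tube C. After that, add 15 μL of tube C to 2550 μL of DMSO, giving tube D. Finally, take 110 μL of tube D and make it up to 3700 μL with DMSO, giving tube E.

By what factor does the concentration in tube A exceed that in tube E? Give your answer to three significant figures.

Step 1: 110 μL + 2650 μL = 2760 μL total → factor 2760/110 = 25.091
Step 2: 420 μL brought to 34.3 mL → factor 34300/420 = 81.667
Step 3: 170 μL + 1800 μL = 1970 μL total → factor 1970/170 = 11.588
Step 4: 15 μL + 2550 μL = 2565 μL total → factor 2565/15 = 171
Step 5: 110 μL brought to 3700 μL → factor 3700/110 = 33.636
Dilution factor to tube A = 25.091; to tube E = 1.3658 × 10^8
[tube A]/[tube E] = (factor to tube E)/(factor to tube A) = 1.3658 × 10^8/25.091 = 5.44 × 10^6

5.44 × 10^6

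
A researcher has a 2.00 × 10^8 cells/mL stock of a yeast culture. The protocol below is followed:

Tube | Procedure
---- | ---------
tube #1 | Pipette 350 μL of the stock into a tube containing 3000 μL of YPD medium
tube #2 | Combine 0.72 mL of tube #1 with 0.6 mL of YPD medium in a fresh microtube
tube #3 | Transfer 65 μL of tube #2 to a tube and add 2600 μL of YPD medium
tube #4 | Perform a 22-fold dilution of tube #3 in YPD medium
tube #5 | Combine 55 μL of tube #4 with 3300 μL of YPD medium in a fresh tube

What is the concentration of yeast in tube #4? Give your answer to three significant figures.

1.26 × 10^4 cells/mL

Step 1: 350 μL + 3000 μL = 3350 μL total → factor 3350/350 = 9.5714
Step 2: 0.72 mL + 0.6 mL = 1.32 mL total → factor 1.32/0.72 = 1.8333
Step 3: 65 μL + 2600 μL = 2665 μL total → factor 2665/65 = 41
Step 4: 22-fold → factor 22
Dilution factor through tube #4 = 9.5714 × 1.8333 × 41 × 22 = 15828
[tube #4] = 2.00 × 10^8 cells/mL / 15828 = 1.26 × 10^4 cells/mL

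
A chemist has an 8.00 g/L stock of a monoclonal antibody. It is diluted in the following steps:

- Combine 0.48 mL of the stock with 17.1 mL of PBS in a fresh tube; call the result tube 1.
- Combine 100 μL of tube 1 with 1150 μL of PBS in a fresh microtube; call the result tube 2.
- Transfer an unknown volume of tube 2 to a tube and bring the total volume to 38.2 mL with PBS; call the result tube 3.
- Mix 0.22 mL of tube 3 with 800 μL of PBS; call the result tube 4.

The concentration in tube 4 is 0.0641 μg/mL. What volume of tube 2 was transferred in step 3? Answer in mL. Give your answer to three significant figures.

Step 1: 0.48 mL + 17.1 mL = 17.58 mL total → factor 17.58/0.48 = 36.625
Step 2: 100 μL + 1150 μL = 1250 μL total → factor 1250/100 = 12.5
Step 3: v brought to 38.2 mL → factor = 38.2 mL/v
Step 4: 0.22 mL + 800 μL = 1.02 mL total → factor 1.02/0.22 = 4.6364
Product of known-step factors = 2122.6
Overall factor = 8.00 g/L / (0.0641 μg/mL) = 1.248 × 10^5
Step-3 factor = 1.248 × 10^5 / 2122.6 = 58.799
v = 38.2 mL / 58.799 = 0.650 mL

0.650 mL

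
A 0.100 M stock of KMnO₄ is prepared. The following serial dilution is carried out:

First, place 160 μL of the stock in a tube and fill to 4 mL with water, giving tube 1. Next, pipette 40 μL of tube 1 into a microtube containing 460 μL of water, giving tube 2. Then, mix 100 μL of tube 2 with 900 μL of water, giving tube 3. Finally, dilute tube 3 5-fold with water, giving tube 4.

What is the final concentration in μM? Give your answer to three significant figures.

Step 1: 160 μL brought to 4 mL → factor 4000/160 = 25
Step 2: 40 μL + 460 μL = 500 μL total → factor 500/40 = 12.5
Step 3: 100 μL + 900 μL = 1000 μL total → factor 1000/100 = 10
Step 4: 5-fold → factor 5
Overall dilution factor = 25 × 12.5 × 10 × 5 = 15625
Final = 0.100 M / 15625 = 6.400 × 10^-6 M = 6.40 μM

6.40 μM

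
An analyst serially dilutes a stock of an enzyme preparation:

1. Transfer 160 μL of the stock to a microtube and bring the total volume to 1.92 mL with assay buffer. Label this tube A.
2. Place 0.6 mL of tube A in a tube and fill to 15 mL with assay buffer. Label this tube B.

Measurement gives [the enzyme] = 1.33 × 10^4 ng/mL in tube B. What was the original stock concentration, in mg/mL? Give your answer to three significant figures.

Step 1: 160 μL brought to 1.92 mL → factor 1920/160 = 12
Step 2: 0.6 mL brought to 15 mL → factor 15/0.6 = 25
Overall dilution factor = 12 × 25 = 300
Stock = 1.33 × 10^4 ng/mL × 300 = 3.990 × 10^6 ng/mL = 3.99 mg/mL

3.99 mg/mL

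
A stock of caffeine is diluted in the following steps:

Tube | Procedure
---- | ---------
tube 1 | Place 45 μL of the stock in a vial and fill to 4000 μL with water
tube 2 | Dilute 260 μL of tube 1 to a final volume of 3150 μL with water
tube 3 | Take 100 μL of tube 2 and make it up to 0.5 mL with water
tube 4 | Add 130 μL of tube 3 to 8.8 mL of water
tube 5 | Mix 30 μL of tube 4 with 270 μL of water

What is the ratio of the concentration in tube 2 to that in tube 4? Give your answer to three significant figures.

343

Step 1: 45 μL brought to 4000 μL → factor 4000/45 = 88.889
Step 2: 260 μL brought to 3150 μL → factor 3150/260 = 12.115
Step 3: 100 μL brought to 0.5 mL → factor 500/100 = 5
Step 4: 130 μL + 8.8 mL = 8930 μL total → factor 8930/130 = 68.692
Dilution factor to tube 2 = 1076.9; to tube 4 = 3.6988 × 10^5
[tube 2]/[tube 4] = (factor to tube 4)/(factor to tube 2) = 3.6988 × 10^5/1076.9 = 343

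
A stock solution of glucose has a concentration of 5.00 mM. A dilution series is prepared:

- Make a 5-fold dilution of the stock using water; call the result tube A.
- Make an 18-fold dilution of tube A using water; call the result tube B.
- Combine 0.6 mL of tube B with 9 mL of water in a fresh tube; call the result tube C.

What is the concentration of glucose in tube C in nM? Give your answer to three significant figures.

3.47 × 10^3 nM

Step 1: 5-fold → factor 5
Step 2: 18-fold → factor 18
Step 3: 0.6 mL + 9 mL = 9.6 mL total → factor 9.6/0.6 = 16
Overall dilution factor = 5 × 18 × 16 = 1440
Final = 5.00 mM / 1440 = 0.003472 mM = 3.47 × 10^3 nM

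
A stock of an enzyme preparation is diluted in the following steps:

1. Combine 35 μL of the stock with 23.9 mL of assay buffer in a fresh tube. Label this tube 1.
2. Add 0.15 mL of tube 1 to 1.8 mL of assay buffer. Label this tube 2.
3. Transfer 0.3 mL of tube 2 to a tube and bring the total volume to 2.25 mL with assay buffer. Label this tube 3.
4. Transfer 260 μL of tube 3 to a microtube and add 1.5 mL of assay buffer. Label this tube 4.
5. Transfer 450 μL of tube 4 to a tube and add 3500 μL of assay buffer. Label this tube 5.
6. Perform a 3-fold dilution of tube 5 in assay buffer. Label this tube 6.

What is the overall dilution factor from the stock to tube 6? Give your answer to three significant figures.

1.19 × 10^7

Step 1: 35 μL + 23.9 mL = 23935 μL total → factor 23935/35 = 683.86
Step 2: 0.15 mL + 1.8 mL = 1.95 mL total → factor 1.95/0.15 = 13
Step 3: 0.3 mL brought to 2.25 mL → factor 2.25/0.3 = 7.5
Step 4: 260 μL + 1.5 mL = 1760 μL total → factor 1760/260 = 6.7692
Step 5: 450 μL + 3500 μL = 3950 μL total → factor 3950/450 = 8.7778
Step 6: 3-fold → factor 3
Overall dilution factor = 683.86 × 13 × 7.5 × 6.7692 × 8.7778 × 3 = 1.1885 × 10^7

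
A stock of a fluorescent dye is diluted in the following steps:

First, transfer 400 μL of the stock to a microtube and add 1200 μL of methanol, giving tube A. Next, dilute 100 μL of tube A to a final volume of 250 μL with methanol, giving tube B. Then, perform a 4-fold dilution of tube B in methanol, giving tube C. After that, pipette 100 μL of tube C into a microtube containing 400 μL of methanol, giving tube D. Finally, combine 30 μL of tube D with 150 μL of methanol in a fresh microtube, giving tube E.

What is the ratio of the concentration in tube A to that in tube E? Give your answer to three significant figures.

Step 1: 400 μL + 1200 μL = 1600 μL total → factor 1600/400 = 4
Step 2: 100 μL brought to 250 μL → factor 250/100 = 2.5
Step 3: 4-fold → factor 4
Step 4: 100 μL + 400 μL = 500 μL total → factor 500/100 = 5
Step 5: 30 μL + 150 μL = 180 μL total → factor 180/30 = 6
Dilution factor to tube A = 4; to tube E = 1200
[tube A]/[tube E] = (factor to tube E)/(factor to tube A) = 1200/4 = 300

300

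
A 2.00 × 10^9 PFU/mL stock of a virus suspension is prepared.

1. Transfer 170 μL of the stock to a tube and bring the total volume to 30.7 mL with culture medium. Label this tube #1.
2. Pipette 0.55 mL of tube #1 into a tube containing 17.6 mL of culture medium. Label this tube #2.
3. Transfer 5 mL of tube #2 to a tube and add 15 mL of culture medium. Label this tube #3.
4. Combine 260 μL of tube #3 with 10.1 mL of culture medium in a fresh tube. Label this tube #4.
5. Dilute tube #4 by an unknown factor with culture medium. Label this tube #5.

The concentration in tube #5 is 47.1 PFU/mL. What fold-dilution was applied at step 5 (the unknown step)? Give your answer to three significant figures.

44.7-fold

Step 1: 170 μL brought to 30.7 mL → factor 30700/170 = 180.59
Step 2: 0.55 mL + 17.6 mL = 18.15 mL total → factor 18.15/0.55 = 33
Step 3: 5 mL + 15 mL = 20 mL total → factor 20/5 = 4
Step 4: 260 μL + 10.1 mL = 10360 μL total → factor 10360/260 = 39.846
Step 5: unknown factor x
Product of known-step factors = 9.4984 × 10^5
Overall factor = 2.00 × 10^9 PFU/mL / (47.1 PFU/mL) = 4.2463 × 10^7
x = 4.2463 × 10^7 / 9.4984 × 10^5 = 44.7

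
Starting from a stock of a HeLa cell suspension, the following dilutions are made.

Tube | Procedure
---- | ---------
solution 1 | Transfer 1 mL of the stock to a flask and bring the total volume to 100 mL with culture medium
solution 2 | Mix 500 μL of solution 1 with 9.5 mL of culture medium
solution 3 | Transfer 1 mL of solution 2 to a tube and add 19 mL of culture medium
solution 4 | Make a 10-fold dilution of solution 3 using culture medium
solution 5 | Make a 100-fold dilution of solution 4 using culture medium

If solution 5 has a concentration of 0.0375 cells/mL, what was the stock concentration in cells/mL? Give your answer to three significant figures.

Step 1: 1 mL brought to 100 mL → factor 100/1 = 100
Step 2: 500 μL + 9.5 mL = 10000 μL total → factor 10000/500 = 20
Step 3: 1 mL + 19 mL = 20 mL total → factor 20/1 = 20
Step 4: 10-fold → factor 10
Step 5: 100-fold → factor 100
Overall dilution factor = 100 × 20 × 20 × 10 × 100 = 4 × 10^7
Stock = 0.0375 cells/mL × 4 × 10^7 = 1.50 × 10^6 cells/mL

1.50 × 10^6 cells/mL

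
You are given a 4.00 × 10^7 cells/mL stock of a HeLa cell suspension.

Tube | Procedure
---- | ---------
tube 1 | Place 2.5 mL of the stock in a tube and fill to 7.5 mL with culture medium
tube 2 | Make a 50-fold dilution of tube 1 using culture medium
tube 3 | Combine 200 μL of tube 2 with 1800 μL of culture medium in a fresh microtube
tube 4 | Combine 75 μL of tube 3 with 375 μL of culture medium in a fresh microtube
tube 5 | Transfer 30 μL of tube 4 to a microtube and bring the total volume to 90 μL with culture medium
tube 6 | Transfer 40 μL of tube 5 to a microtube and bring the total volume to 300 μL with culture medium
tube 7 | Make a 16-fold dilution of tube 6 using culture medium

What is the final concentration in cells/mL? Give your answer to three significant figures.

Step 1: 2.5 mL brought to 7.5 mL → factor 7.5/2.5 = 3
Step 2: 50-fold → factor 50
Step 3: 200 μL + 1800 μL = 2000 μL total → factor 2000/200 = 10
Step 4: 75 μL + 375 μL = 450 μL total → factor 450/75 = 6
Step 5: 30 μL brought to 90 μL → factor 90/30 = 3
Step 6: 40 μL brought to 300 μL → factor 300/40 = 7.5
Step 7: 16-fold → factor 16
Overall dilution factor = 3 × 50 × 10 × 6 × 3 × 7.5 × 16 = 3.24 × 10^6
Final = 4.00 × 10^7 cells/mL / 3.24 × 10^6 = 12.3 cells/mL

12.3 cells/mL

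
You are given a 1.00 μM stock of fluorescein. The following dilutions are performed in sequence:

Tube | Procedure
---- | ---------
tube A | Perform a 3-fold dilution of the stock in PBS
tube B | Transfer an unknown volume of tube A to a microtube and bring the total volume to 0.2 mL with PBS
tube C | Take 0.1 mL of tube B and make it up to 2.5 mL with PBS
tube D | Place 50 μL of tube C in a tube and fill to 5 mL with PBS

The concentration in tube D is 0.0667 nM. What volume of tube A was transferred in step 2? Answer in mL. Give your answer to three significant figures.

0.100 mL

Step 1: 3-fold → factor 3
Step 2: v brought to 0.2 mL → factor = 0.2 mL/v
Step 3: 0.1 mL brought to 2.5 mL → factor 2.5/0.1 = 25
Step 4: 50 μL brought to 5 mL → factor 5000/50 = 100
Product of known-step factors = 7500
Overall factor = 1.00 μM / (0.0667 nM) = 14993
Step-2 factor = 14993 / 7500 = 1.999
v = 0.2 mL / 1.999 = 0.100 mL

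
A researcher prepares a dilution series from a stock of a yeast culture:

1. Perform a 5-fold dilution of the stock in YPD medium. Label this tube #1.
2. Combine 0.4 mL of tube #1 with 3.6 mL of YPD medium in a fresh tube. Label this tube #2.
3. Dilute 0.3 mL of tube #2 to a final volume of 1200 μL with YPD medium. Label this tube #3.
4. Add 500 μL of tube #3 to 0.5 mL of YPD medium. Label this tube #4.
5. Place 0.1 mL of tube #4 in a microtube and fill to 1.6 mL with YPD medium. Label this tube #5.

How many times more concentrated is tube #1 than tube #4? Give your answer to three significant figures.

Step 1: 5-fold → factor 5
Step 2: 0.4 mL + 3.6 mL = 4 mL total → factor 4/0.4 = 10
Step 3: 0.3 mL brought to 1200 μL → factor 1.2/0.3 = 4
Step 4: 500 μL + 0.5 mL = 1000 μL total → factor 1000/500 = 2
Dilution factor to tube #1 = 5; to tube #4 = 400
[tube #1]/[tube #4] = (factor to tube #4)/(factor to tube #1) = 400/5 = 80.0

80.0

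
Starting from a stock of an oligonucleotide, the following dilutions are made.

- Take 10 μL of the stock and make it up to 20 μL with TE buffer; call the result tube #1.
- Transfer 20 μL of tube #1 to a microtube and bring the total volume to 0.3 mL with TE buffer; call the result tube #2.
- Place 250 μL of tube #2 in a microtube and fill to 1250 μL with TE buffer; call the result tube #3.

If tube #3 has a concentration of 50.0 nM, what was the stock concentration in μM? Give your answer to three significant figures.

Step 1: 10 μL brought to 20 μL → factor 20/10 = 2
Step 2: 20 μL brought to 0.3 mL → factor 300/20 = 15
Step 3: 250 μL brought to 1250 μL → factor 1250/250 = 5
Overall dilution factor = 2 × 15 × 5 = 150
Stock = 50.0 nM × 150 = 7500 nM = 7.50 μM

7.50 μM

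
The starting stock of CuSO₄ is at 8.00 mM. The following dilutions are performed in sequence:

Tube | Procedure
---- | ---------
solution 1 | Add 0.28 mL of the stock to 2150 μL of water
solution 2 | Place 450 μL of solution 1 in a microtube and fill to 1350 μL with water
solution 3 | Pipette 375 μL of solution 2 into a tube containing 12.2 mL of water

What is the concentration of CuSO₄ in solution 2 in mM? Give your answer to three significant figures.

Step 1: 0.28 mL + 2150 μL = 2.43 mL total → factor 2.43/0.28 = 8.6786
Step 2: 450 μL brought to 1350 μL → factor 1350/450 = 3
Dilution factor through solution 2 = 8.6786 × 3 = 26.036
[solution 2] = 8.00 mM / 26.036 = 0.307 mM

0.307 mM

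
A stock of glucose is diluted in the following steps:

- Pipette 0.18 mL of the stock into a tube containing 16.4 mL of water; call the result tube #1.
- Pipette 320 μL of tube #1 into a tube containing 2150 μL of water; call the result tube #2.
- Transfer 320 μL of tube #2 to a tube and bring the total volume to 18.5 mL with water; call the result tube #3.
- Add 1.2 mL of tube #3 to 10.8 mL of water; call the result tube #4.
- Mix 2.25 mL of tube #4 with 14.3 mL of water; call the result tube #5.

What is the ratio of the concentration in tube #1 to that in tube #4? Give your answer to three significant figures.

Step 1: 0.18 mL + 16.4 mL = 16.58 mL total → factor 16.58/0.18 = 92.111
Step 2: 320 μL + 2150 μL = 2470 μL total → factor 2470/320 = 7.7188
Step 3: 320 μL brought to 18.5 mL → factor 18500/320 = 57.812
Step 4: 1.2 mL + 10.8 mL = 12 mL total → factor 12/1.2 = 10
Dilution factor to tube #1 = 92.111; to tube #4 = 4.1104 × 10^5
[tube #1]/[tube #4] = (factor to tube #4)/(factor to tube #1) = 4.1104 × 10^5/92.111 = 4.46 × 10^3

4.46 × 10^3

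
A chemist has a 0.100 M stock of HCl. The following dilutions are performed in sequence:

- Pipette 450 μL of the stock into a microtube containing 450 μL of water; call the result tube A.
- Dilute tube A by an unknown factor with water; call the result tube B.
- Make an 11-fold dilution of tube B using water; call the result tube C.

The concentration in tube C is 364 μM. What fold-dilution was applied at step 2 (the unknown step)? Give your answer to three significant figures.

12.5-fold

Step 1: 450 μL + 450 μL = 900 μL total → factor 900/450 = 2
Step 2: unknown factor x
Step 3: 11-fold → factor 11
Product of known-step factors = 22
Overall factor = 0.100 M / (364 μM) = 274.73
x = 274.73 / 22 = 12.5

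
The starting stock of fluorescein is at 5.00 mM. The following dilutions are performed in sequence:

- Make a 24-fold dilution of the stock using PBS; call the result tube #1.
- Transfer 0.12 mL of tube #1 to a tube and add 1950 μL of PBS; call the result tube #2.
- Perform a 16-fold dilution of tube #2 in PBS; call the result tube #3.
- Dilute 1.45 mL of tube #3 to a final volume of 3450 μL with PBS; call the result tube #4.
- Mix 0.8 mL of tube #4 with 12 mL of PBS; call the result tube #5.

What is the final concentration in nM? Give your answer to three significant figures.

Step 1: 24-fold → factor 24
Step 2: 0.12 mL + 1950 μL = 2.07 mL total → factor 2.07/0.12 = 17.25
Step 3: 16-fold → factor 16
Step 4: 1.45 mL brought to 3450 μL → factor 3.45/1.45 = 2.3793
Step 5: 0.8 mL + 12 mL = 12.8 mL total → factor 12.8/0.8 = 16
Overall dilution factor = 24 × 17.25 × 16 × 2.3793 × 16 = 2.5217 × 10^5
Final = 5.00 mM / 2.5217 × 10^5 = 1.983 × 10^-5 mM = 19.8 nM

19.8 nM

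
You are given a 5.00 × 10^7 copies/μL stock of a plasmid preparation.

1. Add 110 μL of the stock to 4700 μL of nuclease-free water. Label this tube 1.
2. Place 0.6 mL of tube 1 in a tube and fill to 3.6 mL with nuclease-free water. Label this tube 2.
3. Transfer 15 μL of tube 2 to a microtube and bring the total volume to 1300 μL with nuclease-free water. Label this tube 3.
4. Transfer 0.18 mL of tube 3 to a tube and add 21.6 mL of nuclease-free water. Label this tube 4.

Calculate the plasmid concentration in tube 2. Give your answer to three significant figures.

Step 1: 110 μL + 4700 μL = 4810 μL total → factor 4810/110 = 43.727
Step 2: 0.6 mL brought to 3.6 mL → factor 3.6/0.6 = 6
Dilution factor through tube 2 = 43.727 × 6 = 262.36
[tube 2] = 5.00 × 10^7 copies/μL / 262.36 = 1.91 × 10^5 copies/μL

1.91 × 10^5 copies/μL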